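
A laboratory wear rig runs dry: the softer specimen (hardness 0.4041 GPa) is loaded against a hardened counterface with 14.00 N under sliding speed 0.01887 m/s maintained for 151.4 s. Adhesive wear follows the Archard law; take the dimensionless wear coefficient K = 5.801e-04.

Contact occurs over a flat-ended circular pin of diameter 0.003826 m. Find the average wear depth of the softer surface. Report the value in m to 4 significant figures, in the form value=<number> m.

Every step carries full precision; the intermediates are printed rounded — a single final rounding: four significant figures.
Path length L = v·t = 0.01887 m/s × 151.4 s = 2.857 m.
Hardness H = 0.4041 GPa = 4.041e+08 Pa.
Contact area A = π·d²/4 = π·(0.003826 m)²/4 = 1.150e-05 m².
In SI base units: W = 14.00 N, H = 4.041e+08 Pa, K = 5.801e-04.
By Archard's law, V = K·W·L/H = 5.801e-04 · 14.00 · 2.857 / 4.041e+08 = 5.742e-11 m³.
Average depth h = V/A = 5.742e-11 / 1.150e-05 = 4.994e-06 m.

value=4.994e-06 m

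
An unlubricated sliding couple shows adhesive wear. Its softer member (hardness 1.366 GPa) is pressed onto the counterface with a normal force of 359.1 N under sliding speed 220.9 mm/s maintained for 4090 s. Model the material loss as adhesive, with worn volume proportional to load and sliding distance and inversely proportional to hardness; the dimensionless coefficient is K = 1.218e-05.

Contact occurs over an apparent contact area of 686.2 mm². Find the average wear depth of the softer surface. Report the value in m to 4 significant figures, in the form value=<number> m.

value=4.216e-06 m

Every step maintains full precision. Intermediates appear rounded — rounded just once, at 4 significant figures.
Convert: Sliding speed v = 220.9 mm/s = 0.2209 m/s. Distance covered L = v·t = 0.2209 m/s × 4090 s = 903.5 m.
Convert: Hardness H = 1.366 GPa = 1.366e+09 Pa.
Convert: Contact area A = 686.2 mm² = 6.862e-04 m².
As SI base values: W = 359.1 N, H = 1.366e+09 Pa, K = 1.218e-05.
Worn volume V = K·W·L/H = 1.218e-05 · 359.1 · 903.5 / 1.366e+09 = 2.893e-09 m³.
Mean depth h = V/A = 2.893e-09 / 6.862e-04 = 4.216e-06 m.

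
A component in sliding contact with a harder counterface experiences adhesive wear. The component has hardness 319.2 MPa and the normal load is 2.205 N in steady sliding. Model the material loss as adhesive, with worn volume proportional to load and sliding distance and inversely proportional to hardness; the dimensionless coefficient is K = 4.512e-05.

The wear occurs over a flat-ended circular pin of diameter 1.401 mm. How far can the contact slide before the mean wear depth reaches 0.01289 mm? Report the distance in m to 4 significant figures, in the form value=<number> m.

value=63.75 m

Intermediates are displayed rounded, and all working math runs at full float precision — rounded just once: four significant digits.
Convert: Hardness H = 319.2 MPa = 3.192e+08 Pa.
Convert: Pin diameter d = 1.401 mm = 0.001401 m. Contact area A = π·d²/4 = π·(0.001401 m)²/4 = 1.542e-06 m².
Convert: Depth limit h_lim = 0.01289 mm = 1.289e-05 m.
As SI base values: W = 2.205 N, H = 3.192e+08 Pa, K = 4.512e-05.
Volume at the limit: V_lim = h_lim·A = 1.289e-05 · 1.542e-06 = 1.987e-11 m³.
Sliding life L = V_lim·H/(K·W) = 1.987e-11 · 3.192e+08 / (4.512e-05 · 2.205) = 63.75 m.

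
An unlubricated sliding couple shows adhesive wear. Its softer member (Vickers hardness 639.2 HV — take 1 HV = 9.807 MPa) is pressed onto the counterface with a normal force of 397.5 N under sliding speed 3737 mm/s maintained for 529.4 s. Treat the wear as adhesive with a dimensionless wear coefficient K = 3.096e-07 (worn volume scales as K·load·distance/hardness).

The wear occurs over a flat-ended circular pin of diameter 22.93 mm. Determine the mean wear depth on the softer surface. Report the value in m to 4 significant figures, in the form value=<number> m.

The intermediates are shown rounded. The algebra carries full float precision — one final rounding to 4 significant figures.
Sliding speed v = 3737 mm/s = 3.737 m/s. The distance L = v·t = 3.737 m/s × 529.4 s = 1978 m.
Hardness H = 639.2 HV × 9.807 MPa/HV = 6269 MPa = 6.269e+09 Pa.
Pin diameter d = 22.93 mm = 0.02293 m. Contact area A = π·d²/4 = π·(0.02293 m)²/4 = 4.130e-04 m².
As SI base values: W = 397.5 N, H = 6.269e+09 Pa, K = 3.096e-07.
Apply Archard: V = K·W·L/H = 3.096e-07 · 397.5 · 1978 / 6.269e+09 = 3.884e-11 m³.
Depth h = V/A = 3.884e-11 / 4.130e-04 = 9.405e-08 m.

value=9.405e-08 m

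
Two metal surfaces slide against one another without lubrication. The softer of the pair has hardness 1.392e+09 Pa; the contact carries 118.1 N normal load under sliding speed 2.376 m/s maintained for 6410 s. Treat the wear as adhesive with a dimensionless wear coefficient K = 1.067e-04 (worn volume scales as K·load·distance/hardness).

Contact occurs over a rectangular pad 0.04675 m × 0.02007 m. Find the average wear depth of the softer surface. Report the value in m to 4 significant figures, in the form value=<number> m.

value=1.469e-04 m

Every step holds exact precision — intermediate values are shown rounded — rounded just once, at four significant digits.
Path length L = v·t = 2.376 m/s × 6410 s = 1.523e+04 m.
Contact area A = 0.04675 m × 0.02007 m = 9.383e-04 m².
Restated in SI base units: W = 118.1 N, H = 1.392e+09 Pa, K = 1.067e-04.
The Archard volume V = K·W·L/H = 1.067e-04 · 118.1 · 1.523e+04 / 1.392e+09 = 1.379e-07 m³.
Mean wear depth h = V/A = 1.379e-07 / 9.383e-04 = 1.469e-04 m.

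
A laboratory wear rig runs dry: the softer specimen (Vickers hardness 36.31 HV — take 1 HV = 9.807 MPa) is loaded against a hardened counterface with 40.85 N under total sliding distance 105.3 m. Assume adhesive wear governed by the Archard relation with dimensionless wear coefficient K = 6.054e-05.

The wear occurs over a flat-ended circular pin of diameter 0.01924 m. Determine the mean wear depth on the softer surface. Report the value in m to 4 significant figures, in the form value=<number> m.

Shown intermediates are rounded, and the computation carries exact precision; a lone final rounding: four significant figures.
Hardness H = 36.31 HV × 9.807 MPa/HV = 356.1 MPa = 3.561e+08 Pa.
Contact area A = π·d²/4 = π·(0.01924 m)²/4 = 2.907e-04 m².
Working in SI base units: W = 40.85 N, H = 3.561e+08 Pa, K = 6.054e-05.
Apply Archard: V = K·W·L/H = 6.054e-05 · 40.85 · 105.3 / 3.561e+08 = 7.313e-10 m³.
Wear depth h = V/A = 7.313e-10 / 2.907e-04 = 2.515e-06 m.

value=2.515e-06 m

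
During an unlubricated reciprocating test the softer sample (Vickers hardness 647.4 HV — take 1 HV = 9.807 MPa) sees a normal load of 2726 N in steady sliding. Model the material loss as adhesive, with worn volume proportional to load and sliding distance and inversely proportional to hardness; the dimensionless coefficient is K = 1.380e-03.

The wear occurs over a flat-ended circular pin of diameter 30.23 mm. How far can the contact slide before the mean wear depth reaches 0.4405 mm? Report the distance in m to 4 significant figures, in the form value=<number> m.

value=533.6 m

All arithmetic maintains full float precision, and quoted intermediates are rounded, and a single final rounding to 4 significant digits.
Hardness H = 647.4 HV × 9.807 MPa/HV = 6349 MPa = 6.349e+09 Pa.
Pin diameter d = 30.23 mm = 0.03023 m. Contact area A = π·d²/4 = π·(0.03023 m)²/4 = 7.177e-04 m².
Depth limit h_lim = 0.4405 mm = 4.405e-04 m.
SI base units throughout: W = 2726 N, H = 6.349e+09 Pa, K = 1.380e-03.
At the depth limit, V_lim = h_lim·A = 4.405e-04 · 7.177e-04 = 3.162e-07 m³.
Inverting, life L = V_lim·H/(K·W) = 3.162e-07 · 6.349e+09 / (1.380e-03 · 2726) = 533.6 m.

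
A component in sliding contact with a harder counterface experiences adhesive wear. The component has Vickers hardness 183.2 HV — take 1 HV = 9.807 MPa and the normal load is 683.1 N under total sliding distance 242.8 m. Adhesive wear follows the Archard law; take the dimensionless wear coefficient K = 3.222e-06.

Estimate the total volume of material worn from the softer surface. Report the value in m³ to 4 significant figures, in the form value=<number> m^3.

Intermediate values are displayed rounded; every step runs at full float precision, and rounded just once: four significant digits.
Hardness H = 183.2 HV × 9.807 MPa/HV = 1797 MPa = 1.797e+09 Pa.
As SI base values: W = 683.1 N, H = 1.797e+09 Pa, K = 3.222e-06.
Archard relation: V = K·W·L/H = 3.222e-06 · 683.1 · 242.8 / 1.797e+09 = 2.974e-10 m³.

value=2.974e-10 m^3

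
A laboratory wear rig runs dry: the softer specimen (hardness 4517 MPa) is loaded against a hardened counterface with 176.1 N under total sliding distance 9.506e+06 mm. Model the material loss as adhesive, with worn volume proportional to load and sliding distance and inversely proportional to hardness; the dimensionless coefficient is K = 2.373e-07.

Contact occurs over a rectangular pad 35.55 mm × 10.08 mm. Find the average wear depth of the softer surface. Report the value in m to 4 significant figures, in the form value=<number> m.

value=2.454e-07 m

Intermediates are shown rounded. All arithmetic carries full float precision — one final rounding: four significant digits.
Distance L = 9.506e+06 mm = 9506 m.
Hardness H = 4517 MPa = 4.517e+09 Pa.
Pad sides 35.55 mm × 10.08 mm = 0.03555 m × 0.01008 m. Contact area A = 0.03555 m × 0.01008 m = 3.583e-04 m².
Working in SI base units: W = 176.1 N, H = 4.517e+09 Pa, K = 2.373e-07.
Worn volume V = K·W·L/H = 2.373e-07 · 176.1 · 9506 / 4.517e+09 = 8.794e-11 m³.
Depth of wear h = V/A = 8.794e-11 / 3.583e-04 = 2.454e-07 m.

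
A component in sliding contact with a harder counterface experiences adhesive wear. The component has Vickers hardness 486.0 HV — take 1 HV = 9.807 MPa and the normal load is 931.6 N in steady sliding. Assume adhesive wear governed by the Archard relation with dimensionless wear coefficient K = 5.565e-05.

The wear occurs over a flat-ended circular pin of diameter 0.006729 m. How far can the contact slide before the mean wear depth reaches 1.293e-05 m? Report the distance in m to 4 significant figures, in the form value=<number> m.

value=42.27 m

Intermediates are displayed rounded; the algebra keeps exact precision; a lone final rounding: 4 significant figures.
Hardness H = 486.0 HV × 9.807 MPa/HV = 4766 MPa = 4.766e+09 Pa.
Contact area A = π·d²/4 = π·(0.006729 m)²/4 = 3.556e-05 m².
Expressed in SI base units: W = 931.6 N, H = 4.766e+09 Pa, K = 5.565e-05.
Wearable volume V_lim = h_lim·A = 1.293e-05 · 3.556e-05 = 4.598e-10 m³.
So the life L = V_lim·H/(K·W) = 4.598e-10 · 4.766e+09 / (5.565e-05 · 931.6) = 42.27 m.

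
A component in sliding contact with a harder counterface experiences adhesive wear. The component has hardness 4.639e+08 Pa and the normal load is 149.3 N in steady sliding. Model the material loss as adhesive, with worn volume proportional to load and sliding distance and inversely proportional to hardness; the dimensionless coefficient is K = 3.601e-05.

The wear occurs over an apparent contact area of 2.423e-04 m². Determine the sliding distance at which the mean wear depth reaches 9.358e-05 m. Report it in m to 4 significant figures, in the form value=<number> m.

value=1956 m

The algebra carries full float precision — intermediates appear rounded — a lone final rounding to 4 significant digits.
Collected in SI base units: W = 149.3 N, H = 4.639e+08 Pa, K = 3.601e-05.
Limit volume V_lim = h_lim·A = 9.358e-05 · 2.423e-04 = 2.267e-08 m³.
Inverting, life L = V_lim·H/(K·W) = 2.267e-08 · 4.639e+08 / (3.601e-05 · 149.3) = 1956 m.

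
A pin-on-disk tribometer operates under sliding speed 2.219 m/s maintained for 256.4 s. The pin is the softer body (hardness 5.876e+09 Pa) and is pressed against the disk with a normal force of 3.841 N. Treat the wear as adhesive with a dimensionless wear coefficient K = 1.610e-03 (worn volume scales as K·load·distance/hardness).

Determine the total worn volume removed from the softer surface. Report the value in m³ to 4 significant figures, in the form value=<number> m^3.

value=5.988e-10 m^3

Intermediates appear rounded — the computation runs at exact precision; a lone final rounding, at 4 significant digits.
Convert: Sliding distance L = v·t = 2.219 m/s × 256.4 s = 569.0 m.
Expressed in SI base units: W = 3.841 N, H = 5.876e+09 Pa, K = 1.610e-03.
Volume removed: V = K·W·L/H = 1.610e-03 · 3.841 · 569.0 / 5.876e+09 = 5.988e-10 m³.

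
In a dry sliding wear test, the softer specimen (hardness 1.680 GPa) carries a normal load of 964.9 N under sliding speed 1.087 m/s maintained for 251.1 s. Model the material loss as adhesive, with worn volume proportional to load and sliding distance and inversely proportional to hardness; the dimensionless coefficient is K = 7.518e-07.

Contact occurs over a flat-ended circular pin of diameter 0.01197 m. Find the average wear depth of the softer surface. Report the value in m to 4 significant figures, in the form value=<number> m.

Intermediate values are shown rounded; the algebra carries exact precision. Rounded once at the end, at four significant figures.
Sliding distance L = v·t = 1.087 m/s × 251.1 s = 272.9 m.
Hardness H = 1.680 GPa = 1.680e+09 Pa.
Contact area A = π·d²/4 = π·(0.01197 m)²/4 = 1.125e-04 m².
In SI base units, W = 964.9 N, H = 1.680e+09 Pa, K = 7.518e-07.
Wear volume V = K·W·L/H = 7.518e-07 · 964.9 · 272.9 / 1.680e+09 = 1.179e-10 m³.
Depth h = V/A = 1.179e-10 / 1.125e-04 = 1.047e-06 m.

value=1.047e-06 m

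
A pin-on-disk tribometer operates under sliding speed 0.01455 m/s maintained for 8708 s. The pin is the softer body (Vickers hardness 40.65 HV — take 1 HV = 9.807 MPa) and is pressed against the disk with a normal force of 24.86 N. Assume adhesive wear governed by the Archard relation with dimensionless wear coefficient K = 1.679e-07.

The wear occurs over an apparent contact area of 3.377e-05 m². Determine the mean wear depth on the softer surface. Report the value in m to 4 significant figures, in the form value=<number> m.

value=3.928e-08 m

Intermediate values are shown rounded — the computation keeps full float precision — a lone final rounding: four significant figures.
Convert: The distance L = v·t = 0.01455 m/s × 8708 s = 126.7 m.
Convert: Hardness H = 40.65 HV × 9.807 MPa/HV = 398.7 MPa = 3.987e+08 Pa.
Collected in SI base units: W = 24.86 N, H = 3.987e+08 Pa, K = 1.679e-07.
By Archard's law, V = K·W·L/H = 1.679e-07 · 24.86 · 126.7 / 3.987e+08 = 1.327e-12 m³.
Depth h = V/A = 1.327e-12 / 3.377e-05 = 3.928e-08 m.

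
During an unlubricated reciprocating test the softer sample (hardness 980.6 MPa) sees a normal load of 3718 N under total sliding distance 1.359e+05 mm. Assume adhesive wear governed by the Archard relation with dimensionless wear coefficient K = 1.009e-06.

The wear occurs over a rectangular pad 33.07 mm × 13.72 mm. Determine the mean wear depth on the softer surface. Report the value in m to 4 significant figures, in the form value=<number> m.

value=1.146e-06 m

All arithmetic holds full precision; intermediate values are displayed rounded. Rounded just once, at 4 significant figures.
Distance covered L = 1.359e+05 mm = 135.9 m.
Hardness H = 980.6 MPa = 9.806e+08 Pa.
Pad sides 33.07 mm × 13.72 mm = 0.03307 m × 0.01372 m. Contact area A = 0.03307 m × 0.01372 m = 4.537e-04 m².
As SI base values: W = 3718 N, H = 9.806e+08 Pa, K = 1.009e-06.
Volume removed: V = K·W·L/H = 1.009e-06 · 3718 · 135.9 / 9.806e+08 = 5.199e-10 m³.
Depth of wear h = V/A = 5.199e-10 / 4.537e-04 = 1.146e-06 m.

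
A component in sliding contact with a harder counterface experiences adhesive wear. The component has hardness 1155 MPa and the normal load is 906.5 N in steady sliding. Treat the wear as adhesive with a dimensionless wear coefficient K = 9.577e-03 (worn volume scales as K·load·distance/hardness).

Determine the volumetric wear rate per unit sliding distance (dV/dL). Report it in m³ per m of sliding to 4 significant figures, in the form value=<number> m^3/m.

value=7.516e-09 m^3/m

All arithmetic runs at full precision. Intermediate values are printed rounded, and rounded just once, at 4 significant figures.
Convert: Hardness H = 1155 MPa = 1.155e+09 Pa.
Expressed in SI base units: W = 906.5 N, H = 1.155e+09 Pa, K = 9.577e-03.
Sliding wear rate dV/dL = K·W/H — distance-free: 9.577e-03 · 906.5 / 1.155e+09 = 7.516e-09 m³/m.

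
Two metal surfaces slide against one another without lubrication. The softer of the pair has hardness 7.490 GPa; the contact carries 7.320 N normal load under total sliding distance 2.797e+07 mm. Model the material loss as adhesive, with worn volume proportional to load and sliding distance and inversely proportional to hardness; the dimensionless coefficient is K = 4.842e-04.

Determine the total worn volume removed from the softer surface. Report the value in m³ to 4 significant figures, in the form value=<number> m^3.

The computation keeps exact precision, and intermediate values are displayed rounded, and a single final rounding to four significant figures.
Convert: Distance L = 2.797e+07 mm = 2.797e+04 m.
Convert: Hardness H = 7.490 GPa = 7.490e+09 Pa.
SI base units throughout: W = 7.320 N, H = 7.490e+09 Pa, K = 4.842e-04.
Worn volume V = K·W·L/H = 4.842e-04 · 7.320 · 2.797e+04 / 7.490e+09 = 1.324e-08 m³.

value=1.324e-08 m^3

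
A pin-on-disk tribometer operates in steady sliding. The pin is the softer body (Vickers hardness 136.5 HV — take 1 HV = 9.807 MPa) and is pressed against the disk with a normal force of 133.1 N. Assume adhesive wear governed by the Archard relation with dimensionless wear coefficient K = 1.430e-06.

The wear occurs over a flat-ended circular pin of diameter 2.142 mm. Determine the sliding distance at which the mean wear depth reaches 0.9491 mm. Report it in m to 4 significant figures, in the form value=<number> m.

Intermediates are printed rounded. All working math keeps full precision — one last rounding to 4 significant digits.
Hardness H = 136.5 HV × 9.807 MPa/HV = 1339 MPa = 1.339e+09 Pa.
Pin diameter d = 2.142 mm = 0.002142 m. Contact area A = π·d²/4 = π·(0.002142 m)²/4 = 3.604e-06 m².
Depth limit h_lim = 0.9491 mm = 9.491e-04 m.
As SI base values: W = 133.1 N, H = 1.339e+09 Pa, K = 1.430e-06.
Wearable volume V_lim = h_lim·A = 9.491e-04 · 3.604e-06 = 3.420e-09 m³.
Inverting, life L = V_lim·H/(K·W) = 3.420e-09 · 1.339e+09 / (1.430e-06 · 133.1) = 2.405e+04 m.

value=2.405e+04 m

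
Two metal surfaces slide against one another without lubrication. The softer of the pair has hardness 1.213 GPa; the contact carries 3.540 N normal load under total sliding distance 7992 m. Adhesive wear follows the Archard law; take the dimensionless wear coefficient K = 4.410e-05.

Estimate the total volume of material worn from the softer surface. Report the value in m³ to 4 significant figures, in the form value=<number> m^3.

All arithmetic carries exact precision, and intermediates are displayed rounded; a lone final rounding to 4 significant figures.
Convert: Hardness H = 1.213 GPa = 1.213e+09 Pa.
In SI base units: W = 3.540 N, H = 1.213e+09 Pa, K = 4.410e-05.
Archard volume V = K·W·L/H = 4.410e-05 · 3.540 · 7992 / 1.213e+09 = 1.029e-09 m³.

value=1.029e-09 m^3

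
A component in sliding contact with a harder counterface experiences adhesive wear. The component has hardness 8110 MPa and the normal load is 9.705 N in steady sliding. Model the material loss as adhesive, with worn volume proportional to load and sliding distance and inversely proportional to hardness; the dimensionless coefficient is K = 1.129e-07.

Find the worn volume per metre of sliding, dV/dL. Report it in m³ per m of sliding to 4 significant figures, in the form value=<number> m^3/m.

Each operation carries exact precision. Displayed values are rounded. Rounded just once to 4 significant digits.
Convert: Hardness H = 8110 MPa = 8.110e+09 Pa.
Expressed in SI base units: W = 9.705 N, H = 8.110e+09 Pa, K = 1.129e-07.
Wear rate dV/dL = K·W/H (independent of L): 1.129e-07 · 9.705 / 8.110e+09 = 1.351e-16 m³/m.

value=1.351e-16 m^3/m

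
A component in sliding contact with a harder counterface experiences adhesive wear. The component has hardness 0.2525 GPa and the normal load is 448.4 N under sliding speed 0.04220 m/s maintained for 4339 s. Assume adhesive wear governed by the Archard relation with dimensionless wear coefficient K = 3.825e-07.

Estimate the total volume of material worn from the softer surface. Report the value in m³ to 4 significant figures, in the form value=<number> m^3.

Intermediates appear rounded; all arithmetic keeps exact precision — rounded just once to four significant figures.
Convert: Distance L = v·t = 0.04220 m/s × 4339 s = 183.1 m.
Convert: Hardness H = 0.2525 GPa = 2.525e+08 Pa.
Expressed in SI base units: W = 448.4 N, H = 2.525e+08 Pa, K = 3.825e-07.
The Archard volume V = K·W·L/H = 3.825e-07 · 448.4 · 183.1 / 2.525e+08 = 1.244e-10 m³.

value=1.244e-10 m^3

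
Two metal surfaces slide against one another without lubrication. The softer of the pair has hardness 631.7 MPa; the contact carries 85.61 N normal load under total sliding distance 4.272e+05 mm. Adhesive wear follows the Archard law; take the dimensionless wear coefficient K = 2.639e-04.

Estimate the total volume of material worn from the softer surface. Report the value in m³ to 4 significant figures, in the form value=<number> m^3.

Displayed values are rounded, and all arithmetic keeps full float precision — a single final rounding, at 4 significant figures.
Sliding distance L = 4.272e+05 mm = 427.2 m.
Hardness H = 631.7 MPa = 6.317e+08 Pa.
As SI base values: W = 85.61 N, H = 6.317e+08 Pa, K = 2.639e-04.
Archard volume V = K·W·L/H = 2.639e-04 · 85.61 · 427.2 / 6.317e+08 = 1.528e-08 m³.

value=1.528e-08 m^3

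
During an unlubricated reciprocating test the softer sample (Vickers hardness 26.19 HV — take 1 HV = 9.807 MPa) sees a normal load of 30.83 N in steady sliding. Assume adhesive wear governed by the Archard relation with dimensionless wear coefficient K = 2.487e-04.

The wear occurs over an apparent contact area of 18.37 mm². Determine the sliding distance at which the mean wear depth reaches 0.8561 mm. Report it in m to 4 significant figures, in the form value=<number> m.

Every step maintains exact precision, and intermediate values are displayed rounded; a lone final rounding to four significant figures.
Hardness H = 26.19 HV × 9.807 MPa/HV = 256.8 MPa = 2.568e+08 Pa.
Contact area A = 18.37 mm² = 1.837e-05 m².
Depth limit h_lim = 0.8561 mm = 8.561e-04 m.
Expressed in SI base units: W = 30.83 N, H = 2.568e+08 Pa, K = 2.487e-04.
Volume at the limit: V_lim = h_lim·A = 8.561e-04 · 1.837e-05 = 1.573e-08 m³.
Life L = V_lim·H/(K·W) = 1.573e-08 · 2.568e+08 / (2.487e-04 · 30.83) = 526.8 m.

value=526.8 m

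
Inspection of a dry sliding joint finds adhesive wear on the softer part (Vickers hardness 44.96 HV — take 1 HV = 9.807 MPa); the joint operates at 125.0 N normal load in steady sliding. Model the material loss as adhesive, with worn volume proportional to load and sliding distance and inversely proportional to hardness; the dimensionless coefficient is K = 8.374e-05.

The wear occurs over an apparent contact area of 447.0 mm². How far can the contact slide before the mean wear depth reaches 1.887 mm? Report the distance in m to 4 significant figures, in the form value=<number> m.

value=3.553e+04 m

All working math keeps full precision. Intermediates are displayed rounded. Rounded once at the end, at 4 significant digits.
Hardness H = 44.96 HV × 9.807 MPa/HV = 440.9 MPa = 4.409e+08 Pa.
Contact area A = 447.0 mm² = 4.470e-04 m².
Depth limit h_lim = 1.887 mm = 0.001887 m.
As SI base values: W = 125.0 N, H = 4.409e+08 Pa, K = 8.374e-05.
Allowed volume V_lim = h_lim·A = 0.001887 · 4.470e-04 = 8.435e-07 m³.
So the life L = V_lim·H/(K·W) = 8.435e-07 · 4.409e+08 / (8.374e-05 · 125.0) = 3.553e+04 m.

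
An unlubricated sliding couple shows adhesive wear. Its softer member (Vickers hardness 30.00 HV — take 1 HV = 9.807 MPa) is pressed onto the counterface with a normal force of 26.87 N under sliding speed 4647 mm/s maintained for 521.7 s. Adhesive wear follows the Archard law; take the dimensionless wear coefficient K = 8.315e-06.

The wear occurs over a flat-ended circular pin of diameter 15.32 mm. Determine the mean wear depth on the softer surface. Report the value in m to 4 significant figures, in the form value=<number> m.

Intermediate values are shown rounded. The algebra maintains full precision, and rounded just once to four significant figures.
Sliding speed v = 4647 mm/s = 4.647 m/s. Sliding distance L = v·t = 4.647 m/s × 521.7 s = 2424 m.
Hardness H = 30.00 HV × 9.807 MPa/HV = 294.2 MPa = 2.942e+08 Pa.
Pin diameter d = 15.32 mm = 0.01532 m. Contact area A = π·d²/4 = π·(0.01532 m)²/4 = 1.843e-04 m².
Collected in SI base units: W = 26.87 N, H = 2.942e+08 Pa, K = 8.315e-06.
Volume removed: V = K·W·L/H = 8.315e-06 · 26.87 · 2424 / 2.942e+08 = 1.841e-09 m³.
Mean wear depth h = V/A = 1.841e-09 / 1.843e-04 = 9.988e-06 m.

value=9.988e-06 m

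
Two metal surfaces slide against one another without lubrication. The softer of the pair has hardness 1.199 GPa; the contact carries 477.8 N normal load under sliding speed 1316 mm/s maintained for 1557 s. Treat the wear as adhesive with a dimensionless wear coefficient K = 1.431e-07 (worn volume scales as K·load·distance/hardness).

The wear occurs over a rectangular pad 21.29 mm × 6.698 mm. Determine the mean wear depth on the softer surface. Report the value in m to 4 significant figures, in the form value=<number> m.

All arithmetic keeps exact precision. The intermediates are printed rounded, and a single final rounding to four significant digits.
Sliding speed v = 1316 mm/s = 1.316 m/s. Distance covered L = v·t = 1.316 m/s × 1557 s = 2049 m.
Hardness H = 1.199 GPa = 1.199e+09 Pa.
Pad sides 21.29 mm × 6.698 mm = 0.02129 m × 0.006698 m. Contact area A = 0.02129 m × 0.006698 m = 1.426e-04 m².
In SI base units, W = 477.8 N, H = 1.199e+09 Pa, K = 1.431e-07.
Volume removed: V = K·W·L/H = 1.431e-07 · 477.8 · 2049 / 1.199e+09 = 1.168e-10 m³.
Mean wear depth h = V/A = 1.168e-10 / 1.426e-04 = 8.194e-07 m.

value=8.194e-07 m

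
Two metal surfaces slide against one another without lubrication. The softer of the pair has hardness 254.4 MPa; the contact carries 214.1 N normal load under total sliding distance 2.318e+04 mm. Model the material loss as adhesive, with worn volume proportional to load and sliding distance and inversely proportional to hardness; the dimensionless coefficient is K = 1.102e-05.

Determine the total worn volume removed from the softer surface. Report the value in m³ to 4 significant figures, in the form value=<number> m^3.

Displayed values are rounded, and the algebra runs at full float precision; a single final rounding to four significant digits.
The distance L = 2.318e+04 mm = 23.18 m.
Hardness H = 254.4 MPa = 2.544e+08 Pa.
As SI base values: W = 214.1 N, H = 2.544e+08 Pa, K = 1.102e-05.
Volume removed: V = K·W·L/H = 1.102e-05 · 214.1 · 23.18 / 2.544e+08 = 2.150e-10 m³.

value=2.150e-10 m^3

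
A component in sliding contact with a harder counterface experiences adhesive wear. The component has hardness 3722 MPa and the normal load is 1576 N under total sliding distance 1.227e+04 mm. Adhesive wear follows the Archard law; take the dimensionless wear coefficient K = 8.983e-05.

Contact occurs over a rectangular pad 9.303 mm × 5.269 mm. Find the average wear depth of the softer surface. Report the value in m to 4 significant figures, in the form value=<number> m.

Intermediates are printed rounded, and each operation runs at exact precision, and rounded once at the end: four significant digits.
Distance covered L = 1.227e+04 mm = 12.27 m.
Hardness H = 3722 MPa = 3.722e+09 Pa.
Pad sides 9.303 mm × 5.269 mm = 0.009303 m × 0.005269 m. Contact area A = 0.009303 m × 0.005269 m = 4.902e-05 m².
Working in SI base units: W = 1576 N, H = 3.722e+09 Pa, K = 8.983e-05.
Worn volume V = K·W·L/H = 8.983e-05 · 1576 · 12.27 / 3.722e+09 = 4.667e-10 m³.
Average depth h = V/A = 4.667e-10 / 4.902e-05 = 9.521e-06 m.

value=9.521e-06 m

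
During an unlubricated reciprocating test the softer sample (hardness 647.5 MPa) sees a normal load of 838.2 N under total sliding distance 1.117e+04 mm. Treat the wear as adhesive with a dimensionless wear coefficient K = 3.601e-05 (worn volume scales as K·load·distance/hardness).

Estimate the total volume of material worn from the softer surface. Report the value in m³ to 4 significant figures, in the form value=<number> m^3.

Intermediates appear rounded, and every step carries full float precision — a single final rounding: 4 significant figures.
Convert: Total distance L = 1.117e+04 mm = 11.17 m.
Convert: Hardness H = 647.5 MPa = 6.475e+08 Pa.
Collected in SI base units: W = 838.2 N, H = 6.475e+08 Pa, K = 3.601e-05.
Volume removed: V = K·W·L/H = 3.601e-05 · 838.2 · 11.17 / 6.475e+08 = 5.207e-10 m³.

value=5.207e-10 m^3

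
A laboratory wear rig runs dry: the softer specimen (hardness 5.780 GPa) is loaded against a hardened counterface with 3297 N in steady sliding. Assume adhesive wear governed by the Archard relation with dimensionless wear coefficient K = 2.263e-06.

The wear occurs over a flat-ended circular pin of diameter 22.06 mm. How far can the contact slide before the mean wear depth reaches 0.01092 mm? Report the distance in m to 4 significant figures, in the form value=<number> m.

All working math maintains full precision — intermediate values appear rounded; one last rounding to 4 significant figures.
Convert: Hardness H = 5.780 GPa = 5.780e+09 Pa.
Convert: Pin diameter d = 22.06 mm = 0.02206 m. Contact area A = π·d²/4 = π·(0.02206 m)²/4 = 3.822e-04 m².
Convert: Depth limit h_lim = 0.01092 mm = 1.092e-05 m.
Collected in SI base units: W = 3297 N, H = 5.780e+09 Pa, K = 2.263e-06.
Limit volume V_lim = h_lim·A = 1.092e-05 · 3.822e-04 = 4.174e-09 m³.
Inverting, life L = V_lim·H/(K·W) = 4.174e-09 · 5.780e+09 / (2.263e-06 · 3297) = 3233 m.

value=3233 m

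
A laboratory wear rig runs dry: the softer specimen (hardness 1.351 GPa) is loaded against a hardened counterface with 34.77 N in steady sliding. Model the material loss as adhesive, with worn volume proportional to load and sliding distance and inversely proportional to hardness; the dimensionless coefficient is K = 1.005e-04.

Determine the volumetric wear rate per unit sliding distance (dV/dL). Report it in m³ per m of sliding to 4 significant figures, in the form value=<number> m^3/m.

value=2.587e-12 m^3/m

Every step maintains full precision. Intermediates are shown rounded. Rounded once at the end to four significant figures.
Convert: Hardness H = 1.351 GPa = 1.351e+09 Pa.
SI base units throughout: W = 34.77 N, H = 1.351e+09 Pa, K = 1.005e-04.
Wear rate dV/dL = K·W/H, so: 1.005e-04 · 34.77 / 1.351e+09 = 2.587e-12 m³/m.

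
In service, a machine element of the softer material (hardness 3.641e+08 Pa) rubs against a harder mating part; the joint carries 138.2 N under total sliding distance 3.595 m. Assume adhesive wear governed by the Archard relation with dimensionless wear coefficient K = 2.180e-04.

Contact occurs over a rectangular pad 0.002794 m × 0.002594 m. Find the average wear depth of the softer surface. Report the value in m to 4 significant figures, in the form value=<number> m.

value=4.104e-05 m

The computation keeps full precision — intermediate values are printed rounded — a lone final rounding to four significant digits.
Convert: Contact area A = 0.002794 m × 0.002594 m = 7.248e-06 m².
SI base units throughout: W = 138.2 N, H = 3.641e+08 Pa, K = 2.180e-04.
Worn volume V = K·W·L/H = 2.180e-04 · 138.2 · 3.595 / 3.641e+08 = 2.975e-10 m³.
Depth h = V/A = 2.975e-10 / 7.248e-06 = 4.104e-05 m.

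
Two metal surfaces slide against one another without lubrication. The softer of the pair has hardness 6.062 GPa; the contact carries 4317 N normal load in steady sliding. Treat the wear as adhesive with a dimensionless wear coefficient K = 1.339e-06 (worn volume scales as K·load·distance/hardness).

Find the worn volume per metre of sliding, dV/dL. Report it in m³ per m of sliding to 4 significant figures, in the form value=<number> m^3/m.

The computation holds full float precision. Intermediate values are displayed rounded, and a single final rounding to four significant figures.
Convert: Hardness H = 6.062 GPa = 6.062e+09 Pa.
Working in SI base units: W = 4317 N, H = 6.062e+09 Pa, K = 1.339e-06.
Wear rate dV/dL = K·W/H (independent of L): 1.339e-06 · 4317 / 6.062e+09 = 9.536e-13 m³/m.

value=9.536e-13 m^3/m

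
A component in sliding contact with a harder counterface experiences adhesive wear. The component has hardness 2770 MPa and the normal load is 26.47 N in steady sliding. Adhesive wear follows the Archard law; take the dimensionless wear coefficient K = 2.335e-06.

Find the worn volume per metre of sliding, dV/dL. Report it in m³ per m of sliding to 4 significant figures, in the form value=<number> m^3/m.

value=2.231e-14 m^3/m

Quoted intermediates are rounded, and all working math keeps full precision, and rounded just once: four significant figures.
Convert: Hardness H = 2770 MPa = 2.770e+09 Pa.
As SI base values: W = 26.47 N, H = 2.770e+09 Pa, K = 2.335e-06.
Sliding wear rate dV/dL = K·W/H: 2.335e-06 · 26.47 / 2.770e+09 = 2.231e-14 m³/m.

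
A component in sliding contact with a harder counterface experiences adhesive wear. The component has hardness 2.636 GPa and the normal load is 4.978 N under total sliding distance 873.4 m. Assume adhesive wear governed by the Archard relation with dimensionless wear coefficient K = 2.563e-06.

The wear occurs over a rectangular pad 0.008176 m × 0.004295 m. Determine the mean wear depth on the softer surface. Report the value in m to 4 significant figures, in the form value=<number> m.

Intermediates are printed rounded. All working math keeps exact precision; a single final rounding to 4 significant digits.
Hardness H = 2.636 GPa = 2.636e+09 Pa.
Contact area A = 0.008176 m × 0.004295 m = 3.512e-05 m².
In SI base units, W = 4.978 N, H = 2.636e+09 Pa, K = 2.563e-06.
Wear volume V = K·W·L/H = 2.563e-06 · 4.978 · 873.4 / 2.636e+09 = 4.227e-12 m³.
Depth of wear h = V/A = 4.227e-12 / 3.512e-05 = 1.204e-07 m.

value=1.204e-07 m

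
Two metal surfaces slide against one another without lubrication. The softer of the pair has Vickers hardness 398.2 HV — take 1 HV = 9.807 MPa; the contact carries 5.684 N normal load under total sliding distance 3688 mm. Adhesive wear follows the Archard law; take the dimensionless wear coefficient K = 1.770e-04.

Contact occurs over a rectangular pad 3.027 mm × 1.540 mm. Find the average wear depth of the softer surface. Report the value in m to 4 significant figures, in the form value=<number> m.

value=2.038e-07 m

The computation maintains exact precision. Intermediate values appear rounded; rounded just once: four significant figures.
Distance covered L = 3688 mm = 3.688 m.
Hardness H = 398.2 HV × 9.807 MPa/HV = 3905 MPa = 3.905e+09 Pa.
Pad sides 3.027 mm × 1.540 mm = 0.003027 m × 0.001540 m. Contact area A = 0.003027 m × 0.001540 m = 4.662e-06 m².
In SI base units, W = 5.684 N, H = 3.905e+09 Pa, K = 1.770e-04.
Volume removed: V = K·W·L/H = 1.770e-04 · 5.684 · 3.688 / 3.905e+09 = 9.501e-13 m³.
Average depth h = V/A = 9.501e-13 / 4.662e-06 = 2.038e-07 m.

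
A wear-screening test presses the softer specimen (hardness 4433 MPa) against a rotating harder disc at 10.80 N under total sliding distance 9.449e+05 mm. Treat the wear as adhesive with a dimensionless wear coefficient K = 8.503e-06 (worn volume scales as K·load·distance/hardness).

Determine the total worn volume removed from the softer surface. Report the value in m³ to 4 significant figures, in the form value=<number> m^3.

value=1.957e-11 m^3

The computation carries exact precision. Intermediate values are shown rounded; a single final rounding: four significant figures.
Convert: Distance L = 9.449e+05 mm = 944.9 m.
Convert: Hardness H = 4433 MPa = 4.433e+09 Pa.
In SI base units, W = 10.80 N, H = 4.433e+09 Pa, K = 8.503e-06.
Archard volume V = K·W·L/H = 8.503e-06 · 10.80 · 944.9 / 4.433e+09 = 1.957e-11 m³.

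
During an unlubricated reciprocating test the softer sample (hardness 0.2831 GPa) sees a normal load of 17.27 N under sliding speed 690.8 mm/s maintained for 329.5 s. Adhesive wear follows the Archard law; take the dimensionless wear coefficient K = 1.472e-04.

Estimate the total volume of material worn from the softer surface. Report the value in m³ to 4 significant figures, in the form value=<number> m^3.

value=2.044e-09 m^3

Shown intermediates are rounded, and every step holds full precision, and one final rounding: four significant digits.
Sliding speed v = 690.8 mm/s = 0.6908 m/s. Distance L = v·t = 0.6908 m/s × 329.5 s = 227.6 m.
Hardness H = 0.2831 GPa = 2.831e+08 Pa.
Collected in SI base units: W = 17.27 N, H = 2.831e+08 Pa, K = 1.472e-04.
Apply Archard: V = K·W·L/H = 1.472e-04 · 17.27 · 227.6 / 2.831e+08 = 2.044e-09 m³.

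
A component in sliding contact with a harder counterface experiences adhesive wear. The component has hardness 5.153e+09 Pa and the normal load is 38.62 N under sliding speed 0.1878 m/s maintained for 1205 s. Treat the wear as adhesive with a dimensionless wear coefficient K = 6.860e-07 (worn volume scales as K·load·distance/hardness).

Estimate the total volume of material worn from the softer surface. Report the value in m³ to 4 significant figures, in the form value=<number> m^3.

value=1.163e-12 m^3

Displayed values are rounded; all working math maintains full precision; rounded once at the end: four significant figures.
Distance covered L = v·t = 0.1878 m/s × 1205 s = 226.3 m.
SI base units throughout: W = 38.62 N, H = 5.153e+09 Pa, K = 6.860e-07.
Volume removed: V = K·W·L/H = 6.860e-07 · 38.62 · 226.3 / 5.153e+09 = 1.163e-12 m³.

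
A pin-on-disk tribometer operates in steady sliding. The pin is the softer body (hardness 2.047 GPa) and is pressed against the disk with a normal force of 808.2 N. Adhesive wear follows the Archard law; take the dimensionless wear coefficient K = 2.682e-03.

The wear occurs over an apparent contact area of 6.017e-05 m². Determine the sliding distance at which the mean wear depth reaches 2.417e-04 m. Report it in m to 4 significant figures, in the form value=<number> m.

value=13.73 m

All working math carries full float precision. The intermediates are printed rounded. Rounded once at the end to 4 significant figures.
Hardness H = 2.047 GPa = 2.047e+09 Pa.
Expressed in SI base units: W = 808.2 N, H = 2.047e+09 Pa, K = 2.682e-03.
Permissible volume V_lim = h_lim·A = 2.417e-04 · 6.017e-05 = 1.454e-08 m³.
So the life L = V_lim·H/(K·W) = 1.454e-08 · 2.047e+09 / (2.682e-03 · 808.2) = 13.73 m.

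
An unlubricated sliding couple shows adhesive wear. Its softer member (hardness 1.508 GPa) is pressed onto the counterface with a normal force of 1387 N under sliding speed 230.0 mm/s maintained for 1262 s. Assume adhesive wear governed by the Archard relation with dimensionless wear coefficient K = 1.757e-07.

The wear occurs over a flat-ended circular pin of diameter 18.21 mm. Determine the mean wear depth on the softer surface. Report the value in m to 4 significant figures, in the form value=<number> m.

value=1.801e-07 m

Each operation maintains full precision; printed values are rounded, and rounded just once: four significant digits.
Convert: Sliding speed v = 230.0 mm/s = 0.2300 m/s. Distance covered L = v·t = 0.2300 m/s × 1262 s = 290.3 m.
Convert: Hardness H = 1.508 GPa = 1.508e+09 Pa.
Convert: Pin diameter d = 18.21 mm = 0.01821 m. Contact area A = π·d²/4 = π·(0.01821 m)²/4 = 2.604e-04 m².
In SI base units: W = 1387 N, H = 1.508e+09 Pa, K = 1.757e-07.
Volume removed: V = K·W·L/H = 1.757e-07 · 1387 · 290.3 / 1.508e+09 = 4.691e-11 m³.
Depth h = V/A = 4.691e-11 / 2.604e-04 = 1.801e-07 m.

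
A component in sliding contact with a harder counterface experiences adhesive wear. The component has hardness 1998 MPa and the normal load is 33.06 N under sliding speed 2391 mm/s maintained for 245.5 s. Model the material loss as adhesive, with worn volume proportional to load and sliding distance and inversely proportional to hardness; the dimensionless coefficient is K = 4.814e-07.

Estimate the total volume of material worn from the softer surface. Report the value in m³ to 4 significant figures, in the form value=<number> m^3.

Intermediates are shown rounded, and every step carries full precision — one final rounding, at 4 significant digits.
Sliding speed v = 2391 mm/s = 2.391 m/s. Distance covered L = v·t = 2.391 m/s × 245.5 s = 587.0 m.
Hardness H = 1998 MPa = 1.998e+09 Pa.
SI base units throughout: W = 33.06 N, H = 1.998e+09 Pa, K = 4.814e-07.
Volume removed: V = K·W·L/H = 4.814e-07 · 33.06 · 587.0 / 1.998e+09 = 4.676e-12 m³.

value=4.676e-12 m^3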